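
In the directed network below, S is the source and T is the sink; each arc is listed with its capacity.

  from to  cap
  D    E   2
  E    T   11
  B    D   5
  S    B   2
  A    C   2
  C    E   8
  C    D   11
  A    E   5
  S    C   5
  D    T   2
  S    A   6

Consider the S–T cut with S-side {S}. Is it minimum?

Yes — it is a minimum cut (capacity 13).

Given cut capacity: 6 + 2 + 5 = 13.
Augment S→A→E→T: bottleneck 5, flow now 5.
Augment S→B→D→T: bottleneck 2, flow now 7.
Augment S→C→E→T: bottleneck 5, flow now 12.
Augment S→A→C→E→T: bottleneck 1, flow now 13.
No augmenting path remains; maximum flow = 13.
Cut capacity 13 equals the max flow, so it is a minimum cut.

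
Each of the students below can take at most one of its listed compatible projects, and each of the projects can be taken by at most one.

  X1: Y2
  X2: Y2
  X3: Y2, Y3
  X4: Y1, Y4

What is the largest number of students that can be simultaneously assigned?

3

Unit-capacity flow: source→left, listed edges, right→sink; max matching = max flow.
Augmenting path X1→Y2 (+1); matched 1.
Augmenting path X3→Y3 (+1); matched 2.
Augmenting path X4→Y1 (+1); matched 3.
No augmenting path remains; maximum matching = 3.
König certificate: {X3, X4, Y2} is a vertex cover of size 3 (every listed pair touches it), so no matching can be larger.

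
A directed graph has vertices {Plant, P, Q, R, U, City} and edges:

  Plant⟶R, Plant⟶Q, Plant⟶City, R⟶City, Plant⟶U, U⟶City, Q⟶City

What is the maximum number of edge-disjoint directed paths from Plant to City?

4

Assign every edge capacity 1; by Menger, the answer equals the max flow.
Path Plant→City (+1); total 1.
Path Plant→Q→City (+1); total 2.
Path Plant→R→City (+1); total 3.
Path Plant→U→City (+1); total 4.
No residual Plant→City path; max flow = 4.
Certifying cut of size 4: {Plant→City, Plant→Q, Plant→R, Plant→U}.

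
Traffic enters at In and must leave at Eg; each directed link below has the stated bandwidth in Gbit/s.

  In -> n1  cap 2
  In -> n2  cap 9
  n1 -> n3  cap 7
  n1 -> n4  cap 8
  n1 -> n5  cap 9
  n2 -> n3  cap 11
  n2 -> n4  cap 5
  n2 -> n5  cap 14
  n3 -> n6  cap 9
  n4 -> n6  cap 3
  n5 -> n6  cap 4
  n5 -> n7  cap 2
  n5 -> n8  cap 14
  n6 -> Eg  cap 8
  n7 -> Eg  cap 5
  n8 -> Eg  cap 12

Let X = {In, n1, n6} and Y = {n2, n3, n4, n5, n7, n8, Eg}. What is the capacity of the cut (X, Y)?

Edges leaving {In, n1, n6}: In→n2 (9), n1→n3 (7), n1→n4 (8), n1→n5 (9), n6→Eg (8).
Cut capacity = 9 + 7 + 8 + 9 + 8 = 41.

41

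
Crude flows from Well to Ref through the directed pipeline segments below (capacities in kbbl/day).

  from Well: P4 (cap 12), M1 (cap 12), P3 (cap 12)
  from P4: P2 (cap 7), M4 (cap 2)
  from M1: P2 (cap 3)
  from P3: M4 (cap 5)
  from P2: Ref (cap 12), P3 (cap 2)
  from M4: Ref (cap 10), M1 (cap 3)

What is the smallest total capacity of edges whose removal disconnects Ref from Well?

17

Augment Well→P4→P2→Ref: bottleneck 7, flow now 7.
Augment Well→P4→M4→Ref: bottleneck 2, flow now 9.
Augment Well→M1→P2→Ref: bottleneck 3, flow now 12.
Augment Well→P3→M4→Ref: bottleneck 5, flow now 17.
No augmenting path remains; maximum flow = 17.
By max-flow min-cut, the minimum cut capacity equals the max flow.
In the residual graph, reachable from Well: {Well, P4, M1, P3}.
Min-cut edges: P4→P2 (7), P4→M4 (2), M1→P2 (3), P3→M4 (5); capacity 7 + 2 + 3 + 5 = 17.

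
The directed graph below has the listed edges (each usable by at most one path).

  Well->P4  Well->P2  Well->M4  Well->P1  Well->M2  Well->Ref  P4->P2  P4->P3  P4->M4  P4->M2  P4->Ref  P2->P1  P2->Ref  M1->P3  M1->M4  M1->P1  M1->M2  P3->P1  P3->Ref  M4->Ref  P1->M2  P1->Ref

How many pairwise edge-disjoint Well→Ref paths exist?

5

Assign every edge capacity 1; by Menger, the answer equals the max flow.
Path Well→Ref (+1); total 1.
Path Well→P4→Ref (+1); total 2.
Path Well→P2→Ref (+1); total 3.
Path Well→M4→Ref (+1); total 4.
Path Well→P1→Ref (+1); total 5.
No residual Well→Ref path; max flow = 5.
Certifying cut of size 5: {Well→M4, Well→P1, Well→P2, Well→P4, Well→Ref}.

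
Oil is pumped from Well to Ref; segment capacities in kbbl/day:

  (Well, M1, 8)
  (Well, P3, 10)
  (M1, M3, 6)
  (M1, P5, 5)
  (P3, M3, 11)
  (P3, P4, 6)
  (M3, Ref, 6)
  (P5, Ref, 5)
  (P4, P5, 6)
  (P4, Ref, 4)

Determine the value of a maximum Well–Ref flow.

15

Augment Well→M1→M3→Ref: bottleneck 6, flow now 6.
Augment Well→M1→P5→Ref: bottleneck 2, flow now 8.
Augment Well→P3→P4→Ref: bottleneck 4, flow now 12.
Augment Well→P3→P4→P5→Ref: bottleneck 2, flow now 14.
Augment Well→P3→M3→M1→P5→Ref: bottleneck 1, flow now 15. (uses reverse residual edge)
No augmenting path remains; maximum flow = 15.
In the residual graph, reachable from Well: {Well, M1, P3, M3, P5, P4}.
Min-cut edges: M3→Ref (6), P5→Ref (5), P4→Ref (4); capacity 6 + 5 + 4 = 15.
This cut is saturated, so no flow can exceed 15.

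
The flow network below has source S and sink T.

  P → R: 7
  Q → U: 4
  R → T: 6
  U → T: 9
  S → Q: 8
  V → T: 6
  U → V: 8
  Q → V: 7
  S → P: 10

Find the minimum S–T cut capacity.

14

Augment S→P→R→T: bottleneck 6, flow now 6.
Augment S→Q→U→T: bottleneck 4, flow now 10.
Augment S→Q→V→T: bottleneck 4, flow now 14.
No augmenting path remains; maximum flow = 14.
By max-flow min-cut, the minimum cut capacity equals the max flow.
In the residual graph, reachable from S: {S, P, R}.
Min-cut edges: S→Q (8), R→T (6); capacity 8 + 6 = 14.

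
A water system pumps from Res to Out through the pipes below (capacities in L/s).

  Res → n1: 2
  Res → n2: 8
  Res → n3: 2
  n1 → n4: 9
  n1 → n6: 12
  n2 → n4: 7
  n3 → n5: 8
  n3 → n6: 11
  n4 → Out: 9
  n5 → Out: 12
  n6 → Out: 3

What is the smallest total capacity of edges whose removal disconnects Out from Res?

11

Augment Res→n1→n4→Out: bottleneck 2, flow now 2.
Augment Res→n2→n4→Out: bottleneck 7, flow now 9.
Augment Res→n3→n5→Out: bottleneck 2, flow now 11.
No augmenting path remains; maximum flow = 11.
By max-flow min-cut, the minimum cut capacity equals the max flow.
In the residual graph, reachable from Res: {Res, n2}.
Min-cut edges: Res→n1 (2), Res→n3 (2), n2→n4 (7); capacity 2 + 2 + 7 = 11.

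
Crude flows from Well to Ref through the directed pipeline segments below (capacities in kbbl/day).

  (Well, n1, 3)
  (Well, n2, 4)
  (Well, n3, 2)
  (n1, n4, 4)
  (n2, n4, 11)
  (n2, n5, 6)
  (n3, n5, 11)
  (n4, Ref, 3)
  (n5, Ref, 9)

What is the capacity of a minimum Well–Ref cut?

9

Augment Well→n1→n4→Ref: bottleneck 3, flow now 3.
Augment Well→n2→n5→Ref: bottleneck 4, flow now 7.
Augment Well→n3→n5→Ref: bottleneck 2, flow now 9.
No augmenting path remains; maximum flow = 9.
By max-flow min-cut, the minimum cut capacity equals the max flow.
In the residual graph, reachable from Well: {Well}.
Min-cut edges: Well→n1 (3), Well→n2 (4), Well→n3 (2); capacity 3 + 4 + 2 = 9.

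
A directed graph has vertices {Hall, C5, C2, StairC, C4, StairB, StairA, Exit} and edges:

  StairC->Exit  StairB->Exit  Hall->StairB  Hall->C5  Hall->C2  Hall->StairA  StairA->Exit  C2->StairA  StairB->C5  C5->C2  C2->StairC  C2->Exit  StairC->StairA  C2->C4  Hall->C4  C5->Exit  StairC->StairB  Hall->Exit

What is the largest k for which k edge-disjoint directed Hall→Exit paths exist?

5

Assign every edge capacity 1; by Menger, the answer equals the max flow.
Path Hall→Exit (+1); total 1.
Path Hall→C5→Exit (+1); total 2.
Path Hall→C2→Exit (+1); total 3.
Path Hall→StairB→Exit (+1); total 4.
Path Hall→StairA→Exit (+1); total 5.
No residual Hall→Exit path; max flow = 5.
Certifying cut of size 5: {Hall→C2, Hall→C5, Hall→Exit, Hall→StairA, Hall→StairB}.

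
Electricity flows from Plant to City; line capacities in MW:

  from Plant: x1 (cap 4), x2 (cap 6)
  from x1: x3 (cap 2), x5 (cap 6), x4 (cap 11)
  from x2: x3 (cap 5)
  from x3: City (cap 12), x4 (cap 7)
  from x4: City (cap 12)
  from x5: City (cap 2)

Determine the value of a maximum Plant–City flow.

9

Augment Plant→x1→x3→City: bottleneck 2, flow now 2.
Augment Plant→x1→x4→City: bottleneck 2, flow now 4.
Augment Plant→x2→x3→City: bottleneck 5, flow now 9.
No augmenting path remains; maximum flow = 9.
In the residual graph, reachable from Plant: {Plant, x2}.
Min-cut edges: Plant→x1 (4), x2→x3 (5); capacity 4 + 5 = 9.
This cut is saturated, so no flow can exceed 9.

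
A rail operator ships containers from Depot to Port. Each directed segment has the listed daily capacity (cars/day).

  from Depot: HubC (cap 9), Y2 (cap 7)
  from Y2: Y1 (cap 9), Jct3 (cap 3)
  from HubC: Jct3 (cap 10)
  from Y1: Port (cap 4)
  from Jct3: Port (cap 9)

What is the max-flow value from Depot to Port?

13

Augment Depot→Y2→Y1→Port: bottleneck 4, flow now 4.
Augment Depot→Y2→Jct3→Port: bottleneck 3, flow now 7.
Augment Depot→HubC→Jct3→Port: bottleneck 6, flow now 13.
No augmenting path remains; maximum flow = 13.
In the residual graph, reachable from Depot: {Depot, Y2, HubC, Y1, Jct3}.
Min-cut edges: Y1→Port (4), Jct3→Port (9); capacity 4 + 9 = 13.
This cut is saturated, so no flow can exceed 13.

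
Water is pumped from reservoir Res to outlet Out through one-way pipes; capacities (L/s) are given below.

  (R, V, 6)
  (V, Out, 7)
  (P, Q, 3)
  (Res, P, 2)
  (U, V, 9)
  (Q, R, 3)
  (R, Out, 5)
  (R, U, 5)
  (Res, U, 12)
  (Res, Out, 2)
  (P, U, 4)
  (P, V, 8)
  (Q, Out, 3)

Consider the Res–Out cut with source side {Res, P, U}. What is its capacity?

Edges leaving {Res, P, U}: Res→Out (2), P→Q (3), P→V (8), U→V (9).
Cut capacity = 2 + 3 + 8 + 9 = 22.

22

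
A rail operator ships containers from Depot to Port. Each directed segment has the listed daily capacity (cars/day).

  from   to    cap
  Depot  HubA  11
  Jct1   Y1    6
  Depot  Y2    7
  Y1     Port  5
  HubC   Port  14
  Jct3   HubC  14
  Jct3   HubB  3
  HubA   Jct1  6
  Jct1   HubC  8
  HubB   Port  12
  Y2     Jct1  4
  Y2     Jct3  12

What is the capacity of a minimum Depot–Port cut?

Augment Depot→HubA→Jct1→Y1→Port: bottleneck 5, flow now 5.
Augment Depot→HubA→Jct1→HubC→Port: bottleneck 1, flow now 6.
Augment Depot→Y2→Jct3→HubB→Port: bottleneck 3, flow now 9.
Augment Depot→Y2→Jct3→HubC→Port: bottleneck 4, flow now 13.
No augmenting path remains; maximum flow = 13.
By max-flow min-cut, the minimum cut capacity equals the max flow.
In the residual graph, reachable from Depot: {Depot, HubA}.
Min-cut edges: Depot→Y2 (7), HubA→Jct1 (6); capacity 7 + 6 = 13.

13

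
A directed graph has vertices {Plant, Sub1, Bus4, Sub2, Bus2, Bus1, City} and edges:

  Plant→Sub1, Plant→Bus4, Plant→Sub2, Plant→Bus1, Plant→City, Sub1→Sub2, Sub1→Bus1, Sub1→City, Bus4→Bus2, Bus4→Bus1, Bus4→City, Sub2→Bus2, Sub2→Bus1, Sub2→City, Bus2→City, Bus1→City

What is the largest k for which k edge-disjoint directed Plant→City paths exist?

Assign every edge capacity 1; by Menger, the answer equals the max flow.
Path Plant→City (+1); total 1.
Path Plant→Sub1→City (+1); total 2.
Path Plant→Bus4→City (+1); total 3.
Path Plant→Sub2→City (+1); total 4.
Path Plant→Bus1→City (+1); total 5.
No residual Plant→City path; max flow = 5.
Certifying cut of size 5: {Plant→Bus1, Plant→Bus4, Plant→City, Plant→Sub1, Plant→Sub2}.

5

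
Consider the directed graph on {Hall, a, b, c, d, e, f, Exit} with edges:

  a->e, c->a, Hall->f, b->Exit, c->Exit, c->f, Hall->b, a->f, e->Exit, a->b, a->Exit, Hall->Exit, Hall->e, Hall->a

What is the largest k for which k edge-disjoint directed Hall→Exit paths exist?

Assign every edge capacity 1; by Menger, the answer equals the max flow.
Path Hall→Exit (+1); total 1.
Path Hall→a→Exit (+1); total 2.
Path Hall→b→Exit (+1); total 3.
Path Hall→e→Exit (+1); total 4.
No residual Hall→Exit path; max flow = 4.
Certifying cut of size 4: {Hall→Exit, Hall→a, Hall→b, Hall→e}.

4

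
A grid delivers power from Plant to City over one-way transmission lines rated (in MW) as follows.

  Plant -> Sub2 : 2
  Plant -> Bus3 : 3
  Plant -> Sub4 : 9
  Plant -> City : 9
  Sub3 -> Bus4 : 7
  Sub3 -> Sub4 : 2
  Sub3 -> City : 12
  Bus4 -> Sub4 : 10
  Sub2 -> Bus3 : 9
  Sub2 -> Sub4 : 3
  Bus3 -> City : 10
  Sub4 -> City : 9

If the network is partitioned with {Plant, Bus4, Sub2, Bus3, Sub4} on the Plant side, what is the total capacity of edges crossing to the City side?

28

Edges leaving {Plant, Bus4, Sub2, Bus3, Sub4}: Plant→City (9), Bus3→City (10), Sub4→City (9).
Cut capacity = 9 + 10 + 9 = 28.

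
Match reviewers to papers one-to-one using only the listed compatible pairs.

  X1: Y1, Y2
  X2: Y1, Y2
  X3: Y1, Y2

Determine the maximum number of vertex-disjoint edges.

Unit-capacity flow: source→left, listed edges, right→sink; max matching = max flow.
Augmenting path X1→Y1 (+1); matched 1.
Augmenting path X2→Y2 (+1); matched 2.
No augmenting path remains; maximum matching = 2.
König certificate: {Y1, Y2} is a vertex cover of size 2 (every listed pair touches it), so no matching can be larger.

2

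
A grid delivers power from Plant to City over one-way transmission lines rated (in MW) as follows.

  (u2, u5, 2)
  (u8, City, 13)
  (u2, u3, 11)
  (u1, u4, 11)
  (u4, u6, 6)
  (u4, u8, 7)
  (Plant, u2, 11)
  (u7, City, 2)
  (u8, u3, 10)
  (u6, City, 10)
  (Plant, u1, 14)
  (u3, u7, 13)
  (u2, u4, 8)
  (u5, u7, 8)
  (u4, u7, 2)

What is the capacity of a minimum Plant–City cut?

Augment Plant→u1→u4→u6→City: bottleneck 6, flow now 6.
Augment Plant→u1→u4→u7→City: bottleneck 2, flow now 8.
Augment Plant→u1→u4→u8→City: bottleneck 3, flow now 11.
Augment Plant→u2→u4→u8→City: bottleneck 4, flow now 15.
No augmenting path remains; maximum flow = 15.
By max-flow min-cut, the minimum cut capacity equals the max flow.
In the residual graph, reachable from Plant: {Plant, u1, u2, u3, u4, u5, u7}.
Min-cut edges: u4→u6 (6), u4→u8 (7), u7→City (2); capacity 6 + 7 + 2 = 15.

15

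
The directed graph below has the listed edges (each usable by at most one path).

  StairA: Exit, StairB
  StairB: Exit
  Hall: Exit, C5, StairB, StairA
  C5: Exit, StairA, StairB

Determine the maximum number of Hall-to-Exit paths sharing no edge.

Assign every edge capacity 1; by Menger, the answer equals the max flow.
Path Hall→Exit (+1); total 1.
Path Hall→C5→Exit (+1); total 2.
Path Hall→StairA→Exit (+1); total 3.
Path Hall→StairB→Exit (+1); total 4.
No residual Hall→Exit path; max flow = 4.
Certifying cut of size 4: {Hall→C5, Hall→Exit, Hall→StairA, Hall→StairB}.

4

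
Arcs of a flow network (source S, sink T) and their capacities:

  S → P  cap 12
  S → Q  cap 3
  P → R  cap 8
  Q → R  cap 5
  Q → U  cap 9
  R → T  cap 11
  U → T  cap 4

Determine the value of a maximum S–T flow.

Augment S→P→R→T: bottleneck 8, flow now 8.
Augment S→Q→R→T: bottleneck 3, flow now 11.
No augmenting path remains; maximum flow = 11.
In the residual graph, reachable from S: {S, P}.
Min-cut edges: S→Q (3), P→R (8); capacity 3 + 8 = 11.
This cut is saturated, so no flow can exceed 11.

11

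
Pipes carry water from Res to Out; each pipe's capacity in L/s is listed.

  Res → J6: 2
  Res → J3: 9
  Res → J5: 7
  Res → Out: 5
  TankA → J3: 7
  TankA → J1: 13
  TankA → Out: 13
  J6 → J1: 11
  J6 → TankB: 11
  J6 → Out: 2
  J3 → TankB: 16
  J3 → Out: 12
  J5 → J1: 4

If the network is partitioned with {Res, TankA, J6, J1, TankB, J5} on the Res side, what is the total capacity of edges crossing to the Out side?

36

Edges leaving {Res, TankA, J6, J1, TankB, J5}: Res→J3 (9), Res→Out (5), TankA→J3 (7), TankA→Out (13), J6→Out (2).
Cut capacity = 9 + 5 + 7 + 13 + 2 = 36.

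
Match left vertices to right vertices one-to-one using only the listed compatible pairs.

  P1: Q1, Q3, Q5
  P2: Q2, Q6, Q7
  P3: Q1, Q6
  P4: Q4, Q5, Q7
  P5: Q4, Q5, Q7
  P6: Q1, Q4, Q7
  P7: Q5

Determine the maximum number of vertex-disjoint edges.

Unit-capacity flow: source→left, listed edges, right→sink; max matching = max flow.
Augmenting path P1→Q1 (+1); matched 1.
Augmenting path P2→Q2 (+1); matched 2.
Augmenting path P3→Q6 (+1); matched 3.
Augmenting path P4→Q4 (+1); matched 4.
Augmenting path P5→Q5 (+1); matched 5.
Augmenting path P6→Q7 (+1); matched 6.
Augmenting path P7→Q5→P5→Q7→P6→Q1→P1→Q3 (+1); matched 7.
No augmenting path remains; maximum matching = 7.
König certificate: {P1, P2, P3, P4, P5, P6, P7} is a vertex cover of size 7 (every listed pair touches it), so no matching can be larger.

7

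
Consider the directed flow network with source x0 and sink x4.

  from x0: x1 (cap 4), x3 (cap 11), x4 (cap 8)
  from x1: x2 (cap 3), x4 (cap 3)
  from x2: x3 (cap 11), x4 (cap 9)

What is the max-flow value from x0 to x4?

12

Augment x0→x4: bottleneck 8, flow now 8.
Augment x0→x1→x4: bottleneck 3, flow now 11.
Augment x0→x1→x2→x4: bottleneck 1, flow now 12.
No augmenting path remains; maximum flow = 12.
In the residual graph, reachable from x0: {x0, x3}.
Min-cut edges: x0→x1 (4), x0→x4 (8); capacity 4 + 8 = 12.
This cut is saturated, so no flow can exceed 12.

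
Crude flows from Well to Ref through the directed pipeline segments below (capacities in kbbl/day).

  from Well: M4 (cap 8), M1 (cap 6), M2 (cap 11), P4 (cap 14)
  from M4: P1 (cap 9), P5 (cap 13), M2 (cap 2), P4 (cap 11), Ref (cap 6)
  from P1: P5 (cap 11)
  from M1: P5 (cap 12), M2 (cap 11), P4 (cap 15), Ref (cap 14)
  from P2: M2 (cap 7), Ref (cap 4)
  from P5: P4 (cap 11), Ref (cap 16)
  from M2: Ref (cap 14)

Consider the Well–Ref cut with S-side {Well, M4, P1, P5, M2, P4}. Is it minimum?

Given cut capacity: 6 + 6 + 16 + 14 = 42.
Augment Well→M4→Ref: bottleneck 6, flow now 6.
Augment Well→M1→Ref: bottleneck 6, flow now 12.
Augment Well→M2→Ref: bottleneck 11, flow now 23.
Augment Well→M4→P5→Ref: bottleneck 2, flow now 25.
No augmenting path remains; maximum flow = 25.
In the residual graph, reachable from Well: {Well, P4}.
Min-cut edges: Well→M4 (8), Well→M1 (6), Well→M2 (11); capacity 8 + 6 + 11 = 25.
Cut capacity 42 exceeds the max flow 25, so it is not minimum.

No — its capacity is 42, but the minimum cut has capacity 25.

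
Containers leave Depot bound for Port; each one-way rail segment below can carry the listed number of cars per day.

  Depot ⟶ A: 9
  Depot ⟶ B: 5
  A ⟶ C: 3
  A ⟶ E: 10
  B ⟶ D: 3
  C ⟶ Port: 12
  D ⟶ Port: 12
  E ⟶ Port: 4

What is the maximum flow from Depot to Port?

10

Augment Depot→A→C→Port: bottleneck 3, flow now 3.
Augment Depot→A→E→Port: bottleneck 4, flow now 7.
Augment Depot→B→D→Port: bottleneck 3, flow now 10.
No augmenting path remains; maximum flow = 10.
In the residual graph, reachable from Depot: {Depot, A, B, E}.
Min-cut edges: A→C (3), B→D (3), E→Port (4); capacity 3 + 3 + 4 = 10.
This cut is saturated, so no flow can exceed 10.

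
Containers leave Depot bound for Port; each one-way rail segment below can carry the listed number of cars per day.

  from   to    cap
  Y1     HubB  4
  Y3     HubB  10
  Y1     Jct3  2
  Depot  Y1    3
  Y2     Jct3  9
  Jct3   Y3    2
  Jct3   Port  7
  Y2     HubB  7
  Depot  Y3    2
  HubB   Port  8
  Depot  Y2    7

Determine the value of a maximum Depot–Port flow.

Augment Depot→Y3→HubB→Port: bottleneck 2, flow now 2.
Augment Depot→Y2→HubB→Port: bottleneck 6, flow now 8.
Augment Depot→Y2→Jct3→Port: bottleneck 1, flow now 9.
Augment Depot→Y1→Jct3→Port: bottleneck 2, flow now 11.
Augment Depot→Y1→HubB→Y2→Jct3→Port: bottleneck 1, flow now 12. (uses reverse residual edge)
No augmenting path remains; maximum flow = 12.
In the residual graph, reachable from Depot: {Depot}.
Min-cut edges: Depot→Y3 (2), Depot→Y2 (7), Depot→Y1 (3); capacity 2 + 7 + 3 = 12.
This cut is saturated, so no flow can exceed 12.

12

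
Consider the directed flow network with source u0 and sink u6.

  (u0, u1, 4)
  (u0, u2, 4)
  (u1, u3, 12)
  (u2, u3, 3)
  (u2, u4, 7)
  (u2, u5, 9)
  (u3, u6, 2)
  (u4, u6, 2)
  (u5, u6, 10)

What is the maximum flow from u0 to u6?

6

Augment u0→u1→u3→u6: bottleneck 2, flow now 2.
Augment u0→u2→u4→u6: bottleneck 2, flow now 4.
Augment u0→u2→u5→u6: bottleneck 2, flow now 6.
No augmenting path remains; maximum flow = 6.
In the residual graph, reachable from u0: {u0, u1, u3}.
Min-cut edges: u0→u2 (4), u3→u6 (2); capacity 4 + 2 = 6.
This cut is saturated, so no flow can exceed 6.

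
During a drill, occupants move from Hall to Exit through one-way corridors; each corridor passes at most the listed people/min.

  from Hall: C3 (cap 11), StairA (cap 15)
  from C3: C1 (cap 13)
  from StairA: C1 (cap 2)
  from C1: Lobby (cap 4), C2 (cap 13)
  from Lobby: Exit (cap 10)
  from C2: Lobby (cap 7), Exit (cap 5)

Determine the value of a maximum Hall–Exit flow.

Augment Hall→C3→C1→Lobby→Exit: bottleneck 4, flow now 4.
Augment Hall→C3→C1→C2→Exit: bottleneck 5, flow now 9.
Augment Hall→C3→C1→C2→Lobby→Exit: bottleneck 2, flow now 11.
Augment Hall→StairA→C1→C2→Lobby→Exit: bottleneck 2, flow now 13.
No augmenting path remains; maximum flow = 13.
In the residual graph, reachable from Hall: {Hall, StairA}.
Min-cut edges: Hall→C3 (11), StairA→C1 (2); capacity 11 + 2 = 13.
This cut is saturated, so no flow can exceed 13.

13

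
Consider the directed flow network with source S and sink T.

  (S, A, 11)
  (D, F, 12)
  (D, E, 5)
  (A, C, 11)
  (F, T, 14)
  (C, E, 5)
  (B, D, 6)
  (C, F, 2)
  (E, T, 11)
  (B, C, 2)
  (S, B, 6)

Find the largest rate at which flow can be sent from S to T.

Augment S→A→C→E→T: bottleneck 5, flow now 5.
Augment S→A→C→F→T: bottleneck 2, flow now 7.
Augment S→B→D→E→T: bottleneck 5, flow now 12.
Augment S→B→D→F→T: bottleneck 1, flow now 13.
No augmenting path remains; maximum flow = 13.
In the residual graph, reachable from S: {S, A, C}.
Min-cut edges: S→B (6), C→E (5), C→F (2); capacity 6 + 5 + 2 = 13.
This cut is saturated, so no flow can exceed 13.

13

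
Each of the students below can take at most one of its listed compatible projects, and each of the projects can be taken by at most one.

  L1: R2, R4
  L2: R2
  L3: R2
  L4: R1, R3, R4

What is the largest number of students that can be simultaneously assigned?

Unit-capacity flow: source→left, listed edges, right→sink; max matching = max flow.
Augmenting path L1→R2 (+1); matched 1.
Augmenting path L4→R1 (+1); matched 2.
Augmenting path L2→R2→L1→R4 (+1); matched 3.
No augmenting path remains; maximum matching = 3.
König certificate: {L1, L4, R2} is a vertex cover of size 3 (every listed pair touches it), so no matching can be larger.

3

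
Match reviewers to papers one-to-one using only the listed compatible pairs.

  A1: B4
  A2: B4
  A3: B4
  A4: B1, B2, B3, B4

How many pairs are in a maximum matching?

Unit-capacity flow: source→left, listed edges, right→sink; max matching = max flow.
Augmenting path A1→B4 (+1); matched 1.
Augmenting path A4→B1 (+1); matched 2.
No augmenting path remains; maximum matching = 2.
König certificate: {A4, B4} is a vertex cover of size 2 (every listed pair touches it), so no matching can be larger.

2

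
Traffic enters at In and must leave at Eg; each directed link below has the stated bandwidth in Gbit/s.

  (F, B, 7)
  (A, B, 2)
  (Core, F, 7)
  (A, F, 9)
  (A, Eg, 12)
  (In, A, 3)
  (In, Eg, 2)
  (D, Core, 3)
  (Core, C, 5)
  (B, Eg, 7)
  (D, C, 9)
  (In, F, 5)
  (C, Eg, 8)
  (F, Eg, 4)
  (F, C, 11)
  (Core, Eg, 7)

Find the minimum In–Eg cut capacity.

10

Augment In→Eg: bottleneck 2, flow now 2.
Augment In→A→Eg: bottleneck 3, flow now 5.
Augment In→F→Eg: bottleneck 4, flow now 9.
Augment In→F→C→Eg: bottleneck 1, flow now 10.
No augmenting path remains; maximum flow = 10.
By max-flow min-cut, the minimum cut capacity equals the max flow.
In the residual graph, reachable from In: {In}.
Min-cut edges: In→A (3), In→F (5), In→Eg (2); capacity 3 + 5 + 2 = 10.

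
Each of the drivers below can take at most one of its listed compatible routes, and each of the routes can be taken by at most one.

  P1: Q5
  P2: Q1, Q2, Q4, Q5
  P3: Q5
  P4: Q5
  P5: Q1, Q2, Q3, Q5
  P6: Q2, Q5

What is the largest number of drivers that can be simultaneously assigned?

4

Unit-capacity flow: source→left, listed edges, right→sink; max matching = max flow.
Augmenting path P1→Q5 (+1); matched 1.
Augmenting path P2→Q1 (+1); matched 2.
Augmenting path P5→Q2 (+1); matched 3.
Augmenting path P6→Q2→P5→Q3 (+1); matched 4.
No augmenting path remains; maximum matching = 4.
König certificate: {P2, P5, P6, Q5} is a vertex cover of size 4 (every listed pair touches it), so no matching can be larger.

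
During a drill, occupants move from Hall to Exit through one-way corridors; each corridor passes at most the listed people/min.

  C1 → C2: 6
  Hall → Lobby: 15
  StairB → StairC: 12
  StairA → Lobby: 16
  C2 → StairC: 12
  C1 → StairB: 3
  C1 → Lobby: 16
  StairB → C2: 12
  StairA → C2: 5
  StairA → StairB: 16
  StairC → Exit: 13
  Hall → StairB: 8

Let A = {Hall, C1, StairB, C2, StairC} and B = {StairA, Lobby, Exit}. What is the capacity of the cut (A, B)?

44

Edges leaving {Hall, C1, StairB, C2, StairC}: Hall→Lobby (15), C1→Lobby (16), StairC→Exit (13).
Cut capacity = 15 + 16 + 13 = 44.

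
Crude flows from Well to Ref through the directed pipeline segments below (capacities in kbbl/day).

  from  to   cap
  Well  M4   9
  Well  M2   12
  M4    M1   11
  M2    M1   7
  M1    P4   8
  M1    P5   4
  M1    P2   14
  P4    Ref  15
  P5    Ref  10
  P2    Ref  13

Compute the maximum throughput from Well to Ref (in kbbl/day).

Augment Well→M4→M1→P4→Ref: bottleneck 8, flow now 8.
Augment Well→M4→M1→P5→Ref: bottleneck 1, flow now 9.
Augment Well→M2→M1→P5→Ref: bottleneck 3, flow now 12.
Augment Well→M2→M1→P2→Ref: bottleneck 4, flow now 16.
No augmenting path remains; maximum flow = 16.
In the residual graph, reachable from Well: {Well, M2}.
Min-cut edges: Well→M4 (9), M2→M1 (7); capacity 9 + 7 = 16.
This cut is saturated, so no flow can exceed 16.

16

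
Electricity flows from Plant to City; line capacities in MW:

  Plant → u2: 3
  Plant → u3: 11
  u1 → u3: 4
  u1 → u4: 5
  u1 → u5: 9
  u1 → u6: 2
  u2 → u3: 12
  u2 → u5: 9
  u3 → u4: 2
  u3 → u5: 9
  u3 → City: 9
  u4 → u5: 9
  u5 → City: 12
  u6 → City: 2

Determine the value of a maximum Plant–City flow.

Augment Plant→u3→City: bottleneck 9, flow now 9.
Augment Plant→u2→u5→City: bottleneck 3, flow now 12.
Augment Plant→u3→u5→City: bottleneck 2, flow now 14.
No augmenting path remains; maximum flow = 14.
In the residual graph, reachable from Plant: {Plant}.
Min-cut edges: Plant→u2 (3), Plant→u3 (11); capacity 3 + 11 = 14.
This cut is saturated, so no flow can exceed 14.

14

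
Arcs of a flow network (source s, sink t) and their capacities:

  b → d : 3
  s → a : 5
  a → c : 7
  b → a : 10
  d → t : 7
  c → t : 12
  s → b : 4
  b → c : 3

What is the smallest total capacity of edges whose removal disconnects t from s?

9

Augment s→a→c→t: bottleneck 5, flow now 5.
Augment s→b→c→t: bottleneck 3, flow now 8.
Augment s→b→d→t: bottleneck 1, flow now 9.
No augmenting path remains; maximum flow = 9.
By max-flow min-cut, the minimum cut capacity equals the max flow.
In the residual graph, reachable from s: {s}.
Min-cut edges: s→a (5), s→b (4); capacity 5 + 4 = 9.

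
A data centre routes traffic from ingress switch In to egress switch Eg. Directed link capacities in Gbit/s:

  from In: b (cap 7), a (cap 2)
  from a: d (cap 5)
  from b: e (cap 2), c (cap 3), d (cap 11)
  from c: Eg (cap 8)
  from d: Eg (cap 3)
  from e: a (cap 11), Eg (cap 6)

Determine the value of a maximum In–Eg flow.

Augment In→a→d→Eg: bottleneck 2, flow now 2.
Augment In→b→c→Eg: bottleneck 3, flow now 5.
Augment In→b→d→Eg: bottleneck 1, flow now 6.
Augment In→b→e→Eg: bottleneck 2, flow now 8.
No augmenting path remains; maximum flow = 8.
In the residual graph, reachable from In: {In, a, b, d}.
Min-cut edges: b→c (3), b→e (2), d→Eg (3); capacity 3 + 2 + 3 = 8.
This cut is saturated, so no flow can exceed 8.

8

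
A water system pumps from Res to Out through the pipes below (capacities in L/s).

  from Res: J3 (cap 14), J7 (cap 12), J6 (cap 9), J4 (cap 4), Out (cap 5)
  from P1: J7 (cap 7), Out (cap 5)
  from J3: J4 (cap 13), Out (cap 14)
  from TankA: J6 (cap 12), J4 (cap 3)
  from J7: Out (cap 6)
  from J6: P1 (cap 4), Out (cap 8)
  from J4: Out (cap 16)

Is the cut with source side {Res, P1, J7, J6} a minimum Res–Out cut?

No — its capacity is 42, but the minimum cut has capacity 38.

Given cut capacity: 14 + 4 + 5 + 5 + 6 + 8 = 42.
Augment Res→Out: bottleneck 5, flow now 5.
Augment Res→J3→Out: bottleneck 14, flow now 19.
Augment Res→J7→Out: bottleneck 6, flow now 25.
Augment Res→J6→Out: bottleneck 8, flow now 33.
Augment Res→J4→Out: bottleneck 4, flow now 37.
Augment Res→J6→P1→Out: bottleneck 1, flow now 38.
No augmenting path remains; maximum flow = 38.
In the residual graph, reachable from Res: {Res, J7}.
Min-cut edges: Res→J3 (14), Res→J6 (9), Res→J4 (4), Res→Out (5), J7→Out (6); capacity 14 + 9 + 4 + 5 + 6 = 38.
Cut capacity 42 exceeds the max flow 38, so it is not minimum.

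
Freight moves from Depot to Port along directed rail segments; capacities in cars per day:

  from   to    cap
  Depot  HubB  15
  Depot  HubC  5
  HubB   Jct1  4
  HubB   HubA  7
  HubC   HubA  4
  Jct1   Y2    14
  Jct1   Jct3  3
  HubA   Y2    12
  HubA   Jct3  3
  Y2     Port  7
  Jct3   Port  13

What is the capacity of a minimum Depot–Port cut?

Augment Depot→HubB→Jct1→Y2→Port: bottleneck 4, flow now 4.
Augment Depot→HubB→HubA→Y2→Port: bottleneck 3, flow now 7.
Augment Depot→HubB→HubA→Jct3→Port: bottleneck 3, flow now 10.
Augment Depot→HubB→HubA→Y2→Jct1→Jct3→Port: bottleneck 1, flow now 11. (uses reverse residual edge)
Augment Depot→HubC→HubA→Y2→Jct1→Jct3→Port: bottleneck 2, flow now 13. (uses reverse residual edge)
No augmenting path remains; maximum flow = 13.
By max-flow min-cut, the minimum cut capacity equals the max flow.
In the residual graph, reachable from Depot: {Depot, HubB, HubC, Jct1, HubA, Y2}.
Min-cut edges: Jct1→Jct3 (3), HubA→Jct3 (3), Y2→Port (7); capacity 3 + 3 + 7 = 13.

13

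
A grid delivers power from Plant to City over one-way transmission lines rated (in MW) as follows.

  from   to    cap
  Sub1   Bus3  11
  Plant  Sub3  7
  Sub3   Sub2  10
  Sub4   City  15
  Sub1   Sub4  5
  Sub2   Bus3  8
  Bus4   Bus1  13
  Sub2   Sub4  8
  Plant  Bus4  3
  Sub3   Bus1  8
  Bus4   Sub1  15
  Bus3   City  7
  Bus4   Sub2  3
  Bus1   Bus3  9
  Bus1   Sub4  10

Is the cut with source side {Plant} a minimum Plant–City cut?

Given cut capacity: 7 + 3 = 10.
Augment Plant→Sub3→Bus1→Bus3→City: bottleneck 7, flow now 7.
Augment Plant→Bus4→Bus1→Sub4→City: bottleneck 3, flow now 10.
No augmenting path remains; maximum flow = 10.
Cut capacity 10 equals the max flow, so it is a minimum cut.

Yes — it is a minimum cut (capacity 10).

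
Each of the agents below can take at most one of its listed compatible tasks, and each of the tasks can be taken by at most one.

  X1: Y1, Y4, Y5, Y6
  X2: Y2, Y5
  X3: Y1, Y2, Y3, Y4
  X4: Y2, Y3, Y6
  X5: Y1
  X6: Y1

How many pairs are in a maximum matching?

Unit-capacity flow: source→left, listed edges, right→sink; max matching = max flow.
Augmenting path X1→Y1 (+1); matched 1.
Augmenting path X2→Y2 (+1); matched 2.
Augmenting path X3→Y3 (+1); matched 3.
Augmenting path X4→Y6 (+1); matched 4.
Augmenting path X5→Y1→X1→Y4 (+1); matched 5.
No augmenting path remains; maximum matching = 5.
König certificate: {X1, X2, X3, X4, Y1} is a vertex cover of size 5 (every listed pair touches it), so no matching can be larger.

5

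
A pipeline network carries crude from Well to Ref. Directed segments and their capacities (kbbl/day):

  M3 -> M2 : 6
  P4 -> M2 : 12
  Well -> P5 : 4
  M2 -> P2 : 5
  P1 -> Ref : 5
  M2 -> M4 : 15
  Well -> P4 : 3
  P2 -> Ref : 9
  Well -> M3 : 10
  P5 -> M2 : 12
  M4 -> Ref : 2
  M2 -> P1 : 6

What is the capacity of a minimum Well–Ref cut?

Augment Well→P4→M2→P1→Ref: bottleneck 3, flow now 3.
Augment Well→P5→M2→P1→Ref: bottleneck 2, flow now 5.
Augment Well→P5→M2→M4→Ref: bottleneck 2, flow now 7.
Augment Well→M3→M2→P2→Ref: bottleneck 5, flow now 12.
No augmenting path remains; maximum flow = 12.
By max-flow min-cut, the minimum cut capacity equals the max flow.
In the residual graph, reachable from Well: {Well, P4, P5, M3, M2, P1, M4}.
Min-cut edges: M2→P2 (5), P1→Ref (5), M4→Ref (2); capacity 5 + 5 + 2 = 12.

12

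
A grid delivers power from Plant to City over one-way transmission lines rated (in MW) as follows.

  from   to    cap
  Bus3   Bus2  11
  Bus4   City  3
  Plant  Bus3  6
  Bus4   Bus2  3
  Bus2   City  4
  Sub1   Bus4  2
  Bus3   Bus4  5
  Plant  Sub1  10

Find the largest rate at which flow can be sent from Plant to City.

7

Augment Plant→Sub1→Bus4→City: bottleneck 2, flow now 2.
Augment Plant→Bus3→Bus2→City: bottleneck 4, flow now 6.
Augment Plant→Bus3→Bus4→City: bottleneck 1, flow now 7.
No augmenting path remains; maximum flow = 7.
In the residual graph, reachable from Plant: {Plant, Sub1, Bus3, Bus2, Bus4}.
Min-cut edges: Bus2→City (4), Bus4→City (3); capacity 4 + 3 = 7.
This cut is saturated, so no flow can exceed 7.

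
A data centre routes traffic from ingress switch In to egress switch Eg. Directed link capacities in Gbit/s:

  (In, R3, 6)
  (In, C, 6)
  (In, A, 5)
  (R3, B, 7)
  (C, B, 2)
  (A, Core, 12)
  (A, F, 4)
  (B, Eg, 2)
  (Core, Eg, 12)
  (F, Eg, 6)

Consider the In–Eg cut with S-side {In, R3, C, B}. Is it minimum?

Given cut capacity: 5 + 2 = 7.
Augment In→R3→B→Eg: bottleneck 2, flow now 2.
Augment In→A→Core→Eg: bottleneck 5, flow now 7.
No augmenting path remains; maximum flow = 7.
Cut capacity 7 equals the max flow, so it is a minimum cut.

Yes — it is a minimum cut (capacity 7).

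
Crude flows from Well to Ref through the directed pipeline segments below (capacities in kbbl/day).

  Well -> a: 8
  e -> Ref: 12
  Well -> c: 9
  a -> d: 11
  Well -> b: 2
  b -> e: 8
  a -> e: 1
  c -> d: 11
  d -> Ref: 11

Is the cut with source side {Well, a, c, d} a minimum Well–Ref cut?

Yes — it is a minimum cut (capacity 14).

Given cut capacity: 2 + 1 + 11 = 14.
Augment Well→a→d→Ref: bottleneck 8, flow now 8.
Augment Well→b→e→Ref: bottleneck 2, flow now 10.
Augment Well→c→d→Ref: bottleneck 3, flow now 13.
Augment Well→c→d→a→e→Ref: bottleneck 1, flow now 14. (uses reverse residual edge)
No augmenting path remains; maximum flow = 14.
Cut capacity 14 equals the max flow, so it is a minimum cut.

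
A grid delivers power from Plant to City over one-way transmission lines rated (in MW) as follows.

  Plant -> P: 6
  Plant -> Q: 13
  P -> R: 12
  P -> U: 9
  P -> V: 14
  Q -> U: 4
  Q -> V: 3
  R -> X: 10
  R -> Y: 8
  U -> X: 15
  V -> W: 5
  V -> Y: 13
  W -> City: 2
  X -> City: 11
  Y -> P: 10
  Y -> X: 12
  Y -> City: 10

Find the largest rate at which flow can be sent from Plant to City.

Augment Plant→P→R→X→City: bottleneck 6, flow now 6.
Augment Plant→Q→U→X→City: bottleneck 4, flow now 10.
Augment Plant→Q→V→W→City: bottleneck 2, flow now 12.
Augment Plant→Q→V→Y→City: bottleneck 1, flow now 13.
No augmenting path remains; maximum flow = 13.
In the residual graph, reachable from Plant: {Plant, Q}.
Min-cut edges: Plant→P (6), Q→U (4), Q→V (3); capacity 6 + 4 + 3 = 13.
This cut is saturated, so no flow can exceed 13.

13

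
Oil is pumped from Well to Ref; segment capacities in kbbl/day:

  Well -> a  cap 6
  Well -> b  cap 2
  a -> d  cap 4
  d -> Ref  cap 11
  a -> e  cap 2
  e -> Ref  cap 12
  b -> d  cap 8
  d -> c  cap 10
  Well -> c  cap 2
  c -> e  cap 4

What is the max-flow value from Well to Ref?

10

Augment Well→a→d→Ref: bottleneck 4, flow now 4.
Augment Well→a→e→Ref: bottleneck 2, flow now 6.
Augment Well→b→d→Ref: bottleneck 2, flow now 8.
Augment Well→c→e→Ref: bottleneck 2, flow now 10.
No augmenting path remains; maximum flow = 10.
In the residual graph, reachable from Well: {Well}.
Min-cut edges: Well→a (6), Well→b (2), Well→c (2); capacity 6 + 2 + 2 = 10.
This cut is saturated, so no flow can exceed 10.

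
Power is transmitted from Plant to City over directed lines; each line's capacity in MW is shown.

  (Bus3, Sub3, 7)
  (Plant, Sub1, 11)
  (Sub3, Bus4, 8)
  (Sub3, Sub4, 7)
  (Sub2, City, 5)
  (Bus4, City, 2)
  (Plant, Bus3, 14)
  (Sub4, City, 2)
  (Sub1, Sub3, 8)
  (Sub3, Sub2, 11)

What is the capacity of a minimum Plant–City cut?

9

Augment Plant→Sub1→Sub3→Sub2→City: bottleneck 5, flow now 5.
Augment Plant→Sub1→Sub3→Sub4→City: bottleneck 2, flow now 7.
Augment Plant→Sub1→Sub3→Bus4→City: bottleneck 1, flow now 8.
Augment Plant→Bus3→Sub3→Bus4→City: bottleneck 1, flow now 9.
No augmenting path remains; maximum flow = 9.
By max-flow min-cut, the minimum cut capacity equals the max flow.
In the residual graph, reachable from Plant: {Plant, Sub1, Bus3, Sub3, Sub2, Sub4, Bus4}.
Min-cut edges: Sub2→City (5), Sub4→City (2), Bus4→City (2); capacity 5 + 2 + 2 = 9.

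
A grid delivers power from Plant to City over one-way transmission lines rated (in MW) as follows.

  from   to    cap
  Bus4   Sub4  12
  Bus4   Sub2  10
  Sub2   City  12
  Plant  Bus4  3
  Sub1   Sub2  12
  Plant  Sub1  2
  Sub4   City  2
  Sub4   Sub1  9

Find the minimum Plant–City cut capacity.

Augment Plant→Bus4→Sub4→City: bottleneck 2, flow now 2.
Augment Plant→Bus4→Sub2→City: bottleneck 1, flow now 3.
Augment Plant→Sub1→Sub2→City: bottleneck 2, flow now 5.
No augmenting path remains; maximum flow = 5.
By max-flow min-cut, the minimum cut capacity equals the max flow.
In the residual graph, reachable from Plant: {Plant}.
Min-cut edges: Plant→Bus4 (3), Plant→Sub1 (2); capacity 3 + 2 = 5.

5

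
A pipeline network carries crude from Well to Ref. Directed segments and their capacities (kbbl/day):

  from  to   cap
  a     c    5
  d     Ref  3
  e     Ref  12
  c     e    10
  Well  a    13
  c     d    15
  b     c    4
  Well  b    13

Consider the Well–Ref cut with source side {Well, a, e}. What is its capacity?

Edges leaving {Well, a, e}: Well→b (13), a→c (5), e→Ref (12).
Cut capacity = 13 + 5 + 12 = 30.

30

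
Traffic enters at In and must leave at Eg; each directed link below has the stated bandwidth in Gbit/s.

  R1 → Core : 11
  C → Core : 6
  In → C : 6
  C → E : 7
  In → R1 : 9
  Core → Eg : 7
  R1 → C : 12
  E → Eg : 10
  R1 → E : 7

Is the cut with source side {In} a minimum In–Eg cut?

Given cut capacity: 9 + 6 = 15.
Augment In→R1→Core→Eg: bottleneck 7, flow now 7.
Augment In→R1→E→Eg: bottleneck 2, flow now 9.
Augment In→C→E→Eg: bottleneck 6, flow now 15.
No augmenting path remains; maximum flow = 15.
Cut capacity 15 equals the max flow, so it is a minimum cut.

Yes — it is a minimum cut (capacity 15).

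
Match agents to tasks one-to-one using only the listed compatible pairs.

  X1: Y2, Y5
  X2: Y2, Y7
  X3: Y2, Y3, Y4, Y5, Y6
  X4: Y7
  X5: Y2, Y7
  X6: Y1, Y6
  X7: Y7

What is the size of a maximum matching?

5

Unit-capacity flow: source→left, listed edges, right→sink; max matching = max flow.
Augmenting path X1→Y2 (+1); matched 1.
Augmenting path X2→Y7 (+1); matched 2.
Augmenting path X3→Y3 (+1); matched 3.
Augmenting path X6→Y1 (+1); matched 4.
Augmenting path X5→Y2→X1→Y5 (+1); matched 5.
No augmenting path remains; maximum matching = 5.
König certificate: {X1, X3, X6, Y2, Y7} is a vertex cover of size 5 (every listed pair touches it), so no matching can be larger.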